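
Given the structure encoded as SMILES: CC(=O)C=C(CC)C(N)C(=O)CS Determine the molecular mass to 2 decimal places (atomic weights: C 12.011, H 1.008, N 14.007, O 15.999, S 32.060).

201.28 g/mol

First, the molecular formula is C9H15NO2S (counting implicit H from valence).
  C: 9 × 12.011 = 108.099
  H: 15 × 1.008 = 15.120
  N: 1 × 14.007 = 14.007
  O: 2 × 15.999 = 31.998
  S: 1 × 32.060 = 32.060
Sum: 9×12.011 + 15×1.008 + 1×14.007 + 2×15.999 + 1×32.060 = 201.284 → 201.28 g/mol.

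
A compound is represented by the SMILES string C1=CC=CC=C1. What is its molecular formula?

C6H6

Walk through each heavy atom and fill implicit hydrogens from standard valence (C 4, N 3, O 2, S 2, halogen 1):
  atom 1: C, bond orders sum to 3 (valence 4) → 1 H
  atom 2: C, bond orders sum to 3 (valence 4) → 1 H
  atom 3: C, bond orders sum to 3 (valence 4) → 1 H
  atom 4: C, bond orders sum to 3 (valence 4) → 1 H
  atom 5: C, bond orders sum to 3 (valence 4) → 1 H
  atom 6: C, bond orders sum to 3 (valence 4) → 1 H
Totals → C:6, H:6.
In Hill order: C6H6.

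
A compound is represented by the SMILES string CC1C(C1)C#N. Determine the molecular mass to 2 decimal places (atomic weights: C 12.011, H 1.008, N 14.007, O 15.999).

First, the molecular formula is C5H7N (counting implicit H from valence).
  C: 5 × 12.011 = 60.055
  H: 7 × 1.008 = 7.056
  N: 1 × 14.007 = 14.007
Sum: 5×12.011 + 7×1.008 + 1×14.007 = 81.118 → 81.12 g/mol.

81.12 g/mol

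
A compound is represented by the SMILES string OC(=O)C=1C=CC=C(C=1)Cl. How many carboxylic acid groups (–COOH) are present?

1

The carboxylic acid motif appears at heavy-atom position 2 in the SMILES.
Carboxylic acid count: 1.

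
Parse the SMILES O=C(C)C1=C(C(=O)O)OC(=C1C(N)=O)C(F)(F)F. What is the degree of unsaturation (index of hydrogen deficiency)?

6

Molecular formula: C9H6F3NO5.
DoU = (2C + 2 + N − H − X) / 2, where X is the halogen count and O/S are ignored.
    = (2·9 + 2 + 1 − 6 − 3) / 2 = 12 / 2 = 6.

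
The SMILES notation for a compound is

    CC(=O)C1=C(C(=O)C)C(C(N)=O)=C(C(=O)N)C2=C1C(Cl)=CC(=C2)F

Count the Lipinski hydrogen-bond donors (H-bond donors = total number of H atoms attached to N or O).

4

Donors: find every N or O and count the H atoms it carries.
  atom 3 (O): bond orders sum to 2 → 0 H
  atom 7 (O): bond orders sum to 2 → 0 H
  atom 11 (N): bond orders sum to 1 → 2 H
  atom 12 (O): bond orders sum to 2 → 0 H
  atom 15 (O): bond orders sum to 2 → 0 H
  atom 16 (N): bond orders sum to 1 → 2 H
Lipinski HBD = 4.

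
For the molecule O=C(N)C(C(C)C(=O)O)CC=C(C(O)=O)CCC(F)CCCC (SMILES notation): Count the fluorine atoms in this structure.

Scan the SMILES for F atoms (remember two-letter symbols like Cl and Br are single atoms).
Fluorine count: 1.

1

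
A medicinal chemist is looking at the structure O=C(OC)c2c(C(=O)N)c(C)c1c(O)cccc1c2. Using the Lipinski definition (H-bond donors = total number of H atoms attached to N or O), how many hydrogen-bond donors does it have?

3

Donors: find every N or O and count the H atoms it carries.
  atom 1 (O): bond orders sum to 2 → 0 H
  atom 3 (O): bond orders sum to 2 → 0 H
  atom 8 (O): bond orders sum to 2 → 0 H
  atom 9 (N): bond orders sum to 1 → 2 H
  atom 14 (O): bond orders sum to 1 → 1 H
Lipinski HBD = 3.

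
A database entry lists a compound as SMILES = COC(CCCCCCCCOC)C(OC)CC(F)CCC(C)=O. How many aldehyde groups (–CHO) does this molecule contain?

0

Scan the SMILES for the aldehyde motif — none present.
Groups that are present: 3 ether, 1 ketone.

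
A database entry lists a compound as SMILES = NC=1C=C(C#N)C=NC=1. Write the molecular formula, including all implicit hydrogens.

Walk through each heavy atom and fill implicit hydrogens from standard valence (C 4, N 3, O 2, S 2, halogen 1):
  atom 1: N, bond orders sum to 1 (valence 3) → 2 H
  atom 2: C, bond orders sum to 4 (valence 4) → 0 H
  atom 3: C, bond orders sum to 3 (valence 4) → 1 H
  atom 4: C, bond orders sum to 4 (valence 4) → 0 H
  atom 5: C, bond orders sum to 4 (valence 4) → 0 H
  atom 6: N, bond orders sum to 3 (valence 3) → 0 H
  atom 7: C, bond orders sum to 3 (valence 4) → 1 H
  atom 8: N, bond orders sum to 3 (valence 3) → 0 H
  atom 9: C, bond orders sum to 3 (valence 4) → 1 H
Totals → C:6, H:5, N:3.
In Hill order: C6H5N3.

C6H5N3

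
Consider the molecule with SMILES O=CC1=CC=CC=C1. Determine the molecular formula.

Walk through each heavy atom and fill implicit hydrogens from standard valence (C 4, N 3, O 2, S 2, halogen 1):
  atom 1: O, bond orders sum to 2 (valence 2) → 0 H
  atom 2: C, bond orders sum to 3 (valence 4) → 1 H
  atom 3: C, bond orders sum to 4 (valence 4) → 0 H
  atom 4: C, bond orders sum to 3 (valence 4) → 1 H
  atom 5: C, bond orders sum to 3 (valence 4) → 1 H
  atom 6: C, bond orders sum to 3 (valence 4) → 1 H
  atom 7: C, bond orders sum to 3 (valence 4) → 1 H
  atom 8: C, bond orders sum to 3 (valence 4) → 1 H
Totals → C:7, H:6, O:1.
In Hill order: C7H6O.

C7H6O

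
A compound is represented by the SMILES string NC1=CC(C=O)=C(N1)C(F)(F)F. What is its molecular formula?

C6H5F3N2O

Walk through each heavy atom and fill implicit hydrogens from standard valence (C 4, N 3, O 2, S 2, halogen 1):
  atom 1: N, bond orders sum to 1 (valence 3) → 2 H
  atom 2: C, bond orders sum to 4 (valence 4) → 0 H
  atom 3: C, bond orders sum to 3 (valence 4) → 1 H
  atom 4: C, bond orders sum to 4 (valence 4) → 0 H
  atom 5: C, bond orders sum to 3 (valence 4) → 1 H
  atom 6: O, bond orders sum to 2 (valence 2) → 0 H
  atom 7: C, bond orders sum to 4 (valence 4) → 0 H
  atom 8: N, bond orders sum to 2 (valence 3) → 1 H
  atom 9: C, bond orders sum to 4 (valence 4) → 0 H
  atom 10: F (halogen, monovalent) → 0 H
  atom 11: F (halogen, monovalent) → 0 H
  atom 12: F (halogen, monovalent) → 0 H
Totals → C:6, H:5, F:3, N:2, O:1.
In Hill order: C6H5F3N2O.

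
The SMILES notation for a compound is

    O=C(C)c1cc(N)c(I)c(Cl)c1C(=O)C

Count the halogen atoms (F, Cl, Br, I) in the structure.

2

Halogen atoms appear at heavy-atom positions 9, 11 (1×Cl, 1×I).
Other groups present: 2 ketone, 1 primary amine.
Halogen count: 2.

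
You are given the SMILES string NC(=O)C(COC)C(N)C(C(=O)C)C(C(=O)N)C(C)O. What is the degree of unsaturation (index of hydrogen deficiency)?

3

Degree of unsaturation = (number of rings) + (number of π bonds).
Ring closures in the SMILES: 0.
π bonds: 3 double bonds (each 1 DoU) → 3 DoU from unsaturation.
Total DoU = 0 + 3 = 3.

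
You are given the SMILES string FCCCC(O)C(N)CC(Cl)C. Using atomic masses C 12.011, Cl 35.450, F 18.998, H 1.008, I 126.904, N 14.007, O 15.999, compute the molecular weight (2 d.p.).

First, the molecular formula is C8H17ClFNO (counting implicit H from valence).
  C: 8 × 12.011 = 96.088
  Cl: 1 × 35.450 = 35.450
  F: 1 × 18.998 = 18.998
  H: 17 × 1.008 = 17.136
  N: 1 × 14.007 = 14.007
  O: 1 × 15.999 = 15.999
Sum: 8×12.011 + 1×35.450 + 1×18.998 + 17×1.008 + 1×14.007 + 1×15.999 = 197.678 → 197.68 g/mol.

197.68 g/mol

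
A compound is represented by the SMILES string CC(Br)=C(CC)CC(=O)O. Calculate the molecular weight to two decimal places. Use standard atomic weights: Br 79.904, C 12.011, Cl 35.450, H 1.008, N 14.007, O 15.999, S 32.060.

207.07 g/mol

First, the molecular formula is C7H11BrO2 (counting implicit H from valence).
  Br: 1 × 79.904 = 79.904
  C: 7 × 12.011 = 84.077
  H: 11 × 1.008 = 11.088
  O: 2 × 15.999 = 31.998
Sum: 1×79.904 + 7×12.011 + 11×1.008 + 2×15.999 = 207.067 → 207.07 g/mol.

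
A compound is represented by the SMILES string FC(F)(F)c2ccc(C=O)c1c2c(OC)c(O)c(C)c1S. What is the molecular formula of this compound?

Walk through each heavy atom and fill implicit hydrogens from standard valence (C 4, N 3, O 2, S 2, halogen 1); for lowercase aromatic atoms, an aromatic c carries 1 H when it has two neighbours and 0 H with three, and aromatic n carries 0 H:
  atom 1: F (halogen, monovalent) → 0 H
  atom 2: C, bond orders sum to 4 (valence 4) → 0 H
  atom 3: F (halogen, monovalent) → 0 H
  atom 4: F (halogen, monovalent) → 0 H
  atom 5: aromatic c, 3 neighbours → 0 H
  atom 6: aromatic c, 2 neighbours → 1 H
  atom 7: aromatic c, 2 neighbours → 1 H
  atom 8: aromatic c, 3 neighbours → 0 H
  atom 9: C, bond orders sum to 3 (valence 4) → 1 H
  atom 10: O, bond orders sum to 2 (valence 2) → 0 H
  atom 11: aromatic c, 3 neighbours → 0 H
  atom 12: aromatic c, 3 neighbours → 0 H
  atom 13: aromatic c, 3 neighbours → 0 H
  atom 14: O, bond orders sum to 2 (valence 2) → 0 H
  atom 15: C, bond orders sum to 1 (valence 4) → 3 H
  atom 16: aromatic c, 3 neighbours → 0 H
  atom 17: O, bond orders sum to 1 (valence 2) → 1 H
  atom 18: aromatic c, 3 neighbours → 0 H
  atom 19: C, bond orders sum to 1 (valence 4) → 3 H
  atom 20: aromatic c, 3 neighbours → 0 H
  atom 21: S, bond orders sum to 1 (valence 2) → 1 H
Totals → C:14, H:11, F:3, O:3, S:1.

C14H11F3O3S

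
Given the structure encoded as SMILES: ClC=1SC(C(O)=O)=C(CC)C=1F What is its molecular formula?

C7H6ClFO2S

Walk through each heavy atom and fill implicit hydrogens from standard valence (C 4, N 3, O 2, S 2, halogen 1):
  atom 1: Cl (halogen, monovalent) → 0 H
  atom 2: C, bond orders sum to 4 (valence 4) → 0 H
  atom 3: S, bond orders sum to 2 (valence 2) → 0 H
  atom 4: C, bond orders sum to 4 (valence 4) → 0 H
  atom 5: C, bond orders sum to 4 (valence 4) → 0 H
  atom 6: O, bond orders sum to 1 (valence 2) → 1 H
  atom 7: O, bond orders sum to 2 (valence 2) → 0 H
  atom 8: C, bond orders sum to 4 (valence 4) → 0 H
  atom 9: C, bond orders sum to 2 (valence 4) → 2 H
  atom 10: C, bond orders sum to 1 (valence 4) → 3 H
  atom 11: C, bond orders sum to 4 (valence 4) → 0 H
  atom 12: F (halogen, monovalent) → 0 H
Totals → C:7, H:6, Cl:1, F:1, O:2, S:1.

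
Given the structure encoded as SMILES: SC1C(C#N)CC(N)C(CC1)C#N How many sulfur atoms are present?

Scan the SMILES for S atoms (remember two-letter symbols like Cl and Br are single atoms).
Sulfur count: 1.

1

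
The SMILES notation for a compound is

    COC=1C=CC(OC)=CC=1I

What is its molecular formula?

Walk through each heavy atom and fill implicit hydrogens from standard valence (C 4, N 3, O 2, S 2, halogen 1):
  atom 1: C, bond orders sum to 1 (valence 4) → 3 H
  atom 2: O, bond orders sum to 2 (valence 2) → 0 H
  atom 3: C, bond orders sum to 4 (valence 4) → 0 H
  atom 4: C, bond orders sum to 3 (valence 4) → 1 H
  atom 5: C, bond orders sum to 3 (valence 4) → 1 H
  atom 6: C, bond orders sum to 4 (valence 4) → 0 H
  atom 7: O, bond orders sum to 2 (valence 2) → 0 H
  atom 8: C, bond orders sum to 1 (valence 4) → 3 H
  atom 9: C, bond orders sum to 3 (valence 4) → 1 H
  atom 10: C, bond orders sum to 4 (valence 4) → 0 H
  atom 11: I (halogen, monovalent) → 0 H
Totals → C:8, H:9, I:1, O:2.

C8H9IO2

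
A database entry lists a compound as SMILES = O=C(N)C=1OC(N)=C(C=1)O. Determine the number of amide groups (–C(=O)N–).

1

The amide motif appears at heavy-atom position 2 in the SMILES.
Other groups present: 1 hydroxyl, 1 primary amine.
Amide count: 1.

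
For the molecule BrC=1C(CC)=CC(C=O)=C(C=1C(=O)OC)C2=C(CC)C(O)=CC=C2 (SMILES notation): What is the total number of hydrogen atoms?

Walk through each heavy atom and fill implicit hydrogens from standard valence (C 4, N 3, O 2, S 2, halogen 1):
  atom 1: Br (halogen, monovalent) → 0 H
  atom 2: C, bond orders sum to 4 (valence 4) → 0 H
  atom 3: C, bond orders sum to 4 (valence 4) → 0 H
  atom 4: C, bond orders sum to 2 (valence 4) → 2 H
  atom 5: C, bond orders sum to 1 (valence 4) → 3 H
  atom 6: C, bond orders sum to 3 (valence 4) → 1 H
  atom 7: C, bond orders sum to 4 (valence 4) → 0 H
  atom 8: C, bond orders sum to 3 (valence 4) → 1 H
  atom 9: O, bond orders sum to 2 (valence 2) → 0 H
  atom 10: C, bond orders sum to 4 (valence 4) → 0 H
  atom 11: C, bond orders sum to 4 (valence 4) → 0 H
  atom 12: C, bond orders sum to 4 (valence 4) → 0 H
  atom 13: O, bond orders sum to 2 (valence 2) → 0 H
  atom 14: O, bond orders sum to 2 (valence 2) → 0 H
  atom 15: C, bond orders sum to 1 (valence 4) → 3 H
  atom 16: C, bond orders sum to 4 (valence 4) → 0 H
  atom 17: C, bond orders sum to 4 (valence 4) → 0 H
  atom 18: C, bond orders sum to 2 (valence 4) → 2 H
  atom 19: C, bond orders sum to 1 (valence 4) → 3 H
  atom 20: C, bond orders sum to 4 (valence 4) → 0 H
  atom 21: O, bond orders sum to 1 (valence 2) → 1 H
  atom 22: C, bond orders sum to 3 (valence 4) → 1 H
  atom 23: C, bond orders sum to 3 (valence 4) → 1 H
  atom 24: C, bond orders sum to 3 (valence 4) → 1 H
Total hydrogens: 19.

19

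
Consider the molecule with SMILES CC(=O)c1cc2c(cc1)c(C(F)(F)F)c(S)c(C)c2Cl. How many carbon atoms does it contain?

14

Count every carbon token in the SMILES (each C, including those in ring-closure positions and inside branches).
Carbon count: 14.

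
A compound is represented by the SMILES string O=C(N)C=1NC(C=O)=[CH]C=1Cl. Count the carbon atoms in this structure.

Count every carbon token in the SMILES (each C, including those in ring-closure positions and inside branches).
Carbon count: 6.

6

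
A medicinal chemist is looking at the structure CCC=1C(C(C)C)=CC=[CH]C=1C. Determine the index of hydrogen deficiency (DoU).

Molecular formula: C12H18.
DoU = (2C + 2 + N − H − X) / 2, where X is the halogen count and O/S are ignored.
    = (2·12 + 2 + 0 − 18 − 0) / 2 = 8 / 2 = 4.

4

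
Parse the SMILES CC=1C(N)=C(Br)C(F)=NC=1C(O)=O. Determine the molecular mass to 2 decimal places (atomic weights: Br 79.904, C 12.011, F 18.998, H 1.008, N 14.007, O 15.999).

First, the molecular formula is C7H6BrFN2O2 (counting implicit H from valence).
  Br: 1 × 79.904 = 79.904
  C: 7 × 12.011 = 84.077
  F: 1 × 18.998 = 18.998
  H: 6 × 1.008 = 6.048
  N: 2 × 14.007 = 28.014
  O: 2 × 15.999 = 31.998
Sum: 1×79.904 + 7×12.011 + 1×18.998 + 6×1.008 + 2×14.007 + 2×15.999 = 249.039 → 249.04 g/mol.

249.04 g/mol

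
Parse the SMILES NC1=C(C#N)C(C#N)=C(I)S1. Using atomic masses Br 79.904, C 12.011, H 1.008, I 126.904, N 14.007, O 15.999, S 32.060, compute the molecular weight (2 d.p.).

275.07 g/mol

First, the molecular formula is C6H2IN3S (counting implicit H from valence).
  C: 6 × 12.011 = 72.066
  H: 2 × 1.008 = 2.016
  I: 1 × 126.904 = 126.904
  N: 3 × 14.007 = 42.021
  S: 1 × 32.060 = 32.060
Sum: 6×12.011 + 2×1.008 + 1×126.904 + 3×14.007 + 1×32.060 = 275.067 → 275.07 g/mol.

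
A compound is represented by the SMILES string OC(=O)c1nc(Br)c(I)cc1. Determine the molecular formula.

Walk through each heavy atom and fill implicit hydrogens from standard valence (C 4, N 3, O 2, S 2, halogen 1); for lowercase aromatic atoms, an aromatic c carries 1 H when it has two neighbours and 0 H with three, and aromatic n carries 0 H:
  atom 1: O, bond orders sum to 1 (valence 2) → 1 H
  atom 2: C, bond orders sum to 4 (valence 4) → 0 H
  atom 3: O, bond orders sum to 2 (valence 2) → 0 H
  atom 4: aromatic c, 3 neighbours → 0 H
  atom 5: aromatic n, 2 neighbours → 0 H
  atom 6: aromatic c, 3 neighbours → 0 H
  atom 7: Br (halogen, monovalent) → 0 H
  atom 8: aromatic c, 3 neighbours → 0 H
  atom 9: I (halogen, monovalent) → 0 H
  atom 10: aromatic c, 2 neighbours → 1 H
  atom 11: aromatic c, 2 neighbours → 1 H
Totals → C:6, H:3, Br:1, I:1, N:1, O:2.

C6H3BrINO2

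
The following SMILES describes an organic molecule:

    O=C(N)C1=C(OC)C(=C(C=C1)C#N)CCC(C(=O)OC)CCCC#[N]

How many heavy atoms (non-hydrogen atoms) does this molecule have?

25

Every atom symbol written in the SMILES (organic subset) is one heavy atom; implicit H are not written.
Heavy atoms by element → C:18, N:3, O:4.
Total: 25.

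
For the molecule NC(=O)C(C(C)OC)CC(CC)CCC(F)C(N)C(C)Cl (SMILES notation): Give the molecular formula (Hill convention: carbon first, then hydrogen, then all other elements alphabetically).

C15H30ClFN2O2

Walk through each heavy atom and fill implicit hydrogens from standard valence (C 4, N 3, O 2, S 2, halogen 1):
  atom 1: N, bond orders sum to 1 (valence 3) → 2 H
  atom 2: C, bond orders sum to 4 (valence 4) → 0 H
  atom 3: O, bond orders sum to 2 (valence 2) → 0 H
  atom 4: C, bond orders sum to 3 (valence 4) → 1 H
  atom 5: C, bond orders sum to 3 (valence 4) → 1 H
  atom 6: C, bond orders sum to 1 (valence 4) → 3 H
  atom 7: O, bond orders sum to 2 (valence 2) → 0 H
  atom 8: C, bond orders sum to 1 (valence 4) → 3 H
  atom 9: C, bond orders sum to 2 (valence 4) → 2 H
  atom 10: C, bond orders sum to 3 (valence 4) → 1 H
  atom 11: C, bond orders sum to 2 (valence 4) → 2 H
  atom 12: C, bond orders sum to 1 (valence 4) → 3 H
  atom 13: C, bond orders sum to 2 (valence 4) → 2 H
  atom 14: C, bond orders sum to 2 (valence 4) → 2 H
  atom 15: C, bond orders sum to 3 (valence 4) → 1 H
  atom 16: F (halogen, monovalent) → 0 H
  atom 17: C, bond orders sum to 3 (valence 4) → 1 H
  atom 18: N, bond orders sum to 1 (valence 3) → 2 H
  atom 19: C, bond orders sum to 3 (valence 4) → 1 H
  atom 20: C, bond orders sum to 1 (valence 4) → 3 H
  atom 21: Cl (halogen, monovalent) → 0 H
Totals → C:15, H:30, Cl:1, F:1, N:2, O:2.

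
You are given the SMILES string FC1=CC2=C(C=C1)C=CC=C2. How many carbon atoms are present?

10

Count every carbon token in the SMILES (each C, including those in ring-closure positions and inside branches).
Carbon count: 10.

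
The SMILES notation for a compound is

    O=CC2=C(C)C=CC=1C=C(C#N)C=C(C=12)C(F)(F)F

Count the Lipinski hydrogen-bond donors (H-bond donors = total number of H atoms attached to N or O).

Donors: find every N or O and count the H atoms it carries.
  atom 1 (O): bond orders sum to 2 → 0 H
  atom 12 (N): bond orders sum to 3 → 0 H
Lipinski HBD = 0.

0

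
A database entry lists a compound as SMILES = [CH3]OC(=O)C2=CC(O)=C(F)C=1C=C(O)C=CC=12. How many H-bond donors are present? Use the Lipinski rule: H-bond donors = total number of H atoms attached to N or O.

Donors: find every N or O and count the H atoms it carries.
  atom 2 (O): bond orders sum to 2 → 0 H
  atom 4 (O): bond orders sum to 2 → 0 H
  atom 8 (O): bond orders sum to 1 → 1 H
  atom 14 (O): bond orders sum to 1 → 1 H
Lipinski HBD = 2.

2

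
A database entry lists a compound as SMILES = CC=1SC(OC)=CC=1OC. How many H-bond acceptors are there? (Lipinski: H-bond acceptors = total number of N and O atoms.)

2

N atoms: 0; O atoms: 2.
Lipinski HBA = 0 + 2 = 2.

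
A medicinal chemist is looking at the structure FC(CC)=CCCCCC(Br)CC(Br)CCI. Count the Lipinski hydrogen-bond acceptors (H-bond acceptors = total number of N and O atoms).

0

N atoms: 0; O atoms: 0.
Lipinski HBA = 0 + 0 = 0.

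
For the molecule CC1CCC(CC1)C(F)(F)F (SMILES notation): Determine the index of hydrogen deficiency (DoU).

1

Degree of unsaturation = (number of rings) + (number of π bonds).
Ring closures in the SMILES: 1.
π bonds: none → 0 DoU from unsaturation.
Total DoU = 1 + 0 = 1.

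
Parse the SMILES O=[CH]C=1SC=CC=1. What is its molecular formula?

C5H4OS

Walk through each heavy atom and fill implicit hydrogens from standard valence (C 4, N 3, O 2, S 2, halogen 1):
  atom 1: O, bond orders sum to 2 (valence 2) → 0 H
  atom 2: C with explicit H count 1
  atom 3: C, bond orders sum to 4 (valence 4) → 0 H
  atom 4: S, bond orders sum to 2 (valence 2) → 0 H
  atom 5: C, bond orders sum to 3 (valence 4) → 1 H
  atom 6: C, bond orders sum to 3 (valence 4) → 1 H
  atom 7: C, bond orders sum to 3 (valence 4) → 1 H
Totals → C:5, H:4, O:1, S:1.
In Hill order: C5H4OS.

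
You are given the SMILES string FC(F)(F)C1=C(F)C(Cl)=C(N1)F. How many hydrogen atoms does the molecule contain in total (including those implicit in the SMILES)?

1

Walk through each heavy atom and fill implicit hydrogens from standard valence (C 4, N 3, O 2, S 2, halogen 1):
  atom 1: F (halogen, monovalent) → 0 H
  atom 2: C, bond orders sum to 4 (valence 4) → 0 H
  atom 3: F (halogen, monovalent) → 0 H
  atom 4: F (halogen, monovalent) → 0 H
  atom 5: C, bond orders sum to 4 (valence 4) → 0 H
  atom 6: C, bond orders sum to 4 (valence 4) → 0 H
  atom 7: F (halogen, monovalent) → 0 H
  atom 8: C, bond orders sum to 4 (valence 4) → 0 H
  atom 9: Cl (halogen, monovalent) → 0 H
  atom 10: C, bond orders sum to 4 (valence 4) → 0 H
  atom 11: N, bond orders sum to 2 (valence 3) → 1 H
  atom 12: F (halogen, monovalent) → 0 H
Total hydrogens: 1.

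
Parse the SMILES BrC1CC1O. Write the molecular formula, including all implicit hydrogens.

Walk through each heavy atom and fill implicit hydrogens from standard valence (C 4, N 3, O 2, S 2, halogen 1):
  atom 1: Br (halogen, monovalent) → 0 H
  atom 2: C, bond orders sum to 3 (valence 4) → 1 H
  atom 3: C, bond orders sum to 2 (valence 4) → 2 H
  atom 4: C, bond orders sum to 3 (valence 4) → 1 H
  atom 5: O, bond orders sum to 1 (valence 2) → 1 H
Totals → C:3, H:5, Br:1, O:1.

C3H5BrO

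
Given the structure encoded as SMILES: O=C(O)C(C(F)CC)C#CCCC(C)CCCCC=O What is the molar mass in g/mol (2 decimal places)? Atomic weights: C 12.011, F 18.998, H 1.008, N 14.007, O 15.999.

284.37 g/mol

First, the molecular formula is C16H25FO3 (counting implicit H from valence).
  C: 16 × 12.011 = 192.176
  F: 1 × 18.998 = 18.998
  H: 25 × 1.008 = 25.200
  O: 3 × 15.999 = 47.997
Sum: 16×12.011 + 1×18.998 + 25×1.008 + 3×15.999 = 284.371 → 284.37 g/mol.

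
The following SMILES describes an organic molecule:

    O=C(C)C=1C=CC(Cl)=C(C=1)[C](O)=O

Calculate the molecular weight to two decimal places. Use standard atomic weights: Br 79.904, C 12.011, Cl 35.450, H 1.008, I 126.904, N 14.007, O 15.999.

198.60 g/mol

First, the molecular formula is C9H7ClO3 (counting implicit H from valence).
  C: 9 × 12.011 = 108.099
  Cl: 1 × 35.450 = 35.450
  H: 7 × 1.008 = 7.056
  O: 3 × 15.999 = 47.997
Sum: 9×12.011 + 1×35.450 + 7×1.008 + 3×15.999 = 198.602 → 198.60 g/mol.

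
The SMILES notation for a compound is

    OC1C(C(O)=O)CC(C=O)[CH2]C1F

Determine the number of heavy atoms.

13

Every atom symbol written in the SMILES (organic subset) is one heavy atom; implicit H are not written.
Heavy atoms by element → C:8, F:1, O:4.
Total: 13.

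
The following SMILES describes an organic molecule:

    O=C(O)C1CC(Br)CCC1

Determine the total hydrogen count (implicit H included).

11

Walk through each heavy atom and fill implicit hydrogens from standard valence (C 4, N 3, O 2, S 2, halogen 1):
  atom 1: O, bond orders sum to 2 (valence 2) → 0 H
  atom 2: C, bond orders sum to 4 (valence 4) → 0 H
  atom 3: O, bond orders sum to 1 (valence 2) → 1 H
  atom 4: C, bond orders sum to 3 (valence 4) → 1 H
  atom 5: C, bond orders sum to 2 (valence 4) → 2 H
  atom 6: C, bond orders sum to 3 (valence 4) → 1 H
  atom 7: Br (halogen, monovalent) → 0 H
  atom 8: C, bond orders sum to 2 (valence 4) → 2 H
  atom 9: C, bond orders sum to 2 (valence 4) → 2 H
  atom 10: C, bond orders sum to 2 (valence 4) → 2 H
Total hydrogens: 11.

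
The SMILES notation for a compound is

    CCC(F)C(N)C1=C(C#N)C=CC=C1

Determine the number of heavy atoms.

14

Every atom symbol written in the SMILES (organic subset) is one heavy atom; implicit H are not written.
Heavy atoms by element → C:11, F:1, N:2.
Total: 14.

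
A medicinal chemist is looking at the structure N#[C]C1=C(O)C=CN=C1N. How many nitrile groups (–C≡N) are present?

1

The nitrile motif appears at heavy-atom position 2 in the SMILES.
Other groups present: 1 hydroxyl, 1 primary amine.
Nitrile count: 1.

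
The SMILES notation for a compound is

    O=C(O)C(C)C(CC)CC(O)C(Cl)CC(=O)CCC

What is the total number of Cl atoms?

Scan the SMILES for Cl atoms (remember two-letter symbols like Cl and Br are single atoms).
Chlorine count: 1.

1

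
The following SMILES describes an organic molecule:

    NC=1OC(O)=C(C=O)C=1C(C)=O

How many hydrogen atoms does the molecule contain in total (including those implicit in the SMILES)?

Walk through each heavy atom and fill implicit hydrogens from standard valence (C 4, N 3, O 2, S 2, halogen 1):
  atom 1: N, bond orders sum to 1 (valence 3) → 2 H
  atom 2: C, bond orders sum to 4 (valence 4) → 0 H
  atom 3: O, bond orders sum to 2 (valence 2) → 0 H
  atom 4: C, bond orders sum to 4 (valence 4) → 0 H
  atom 5: O, bond orders sum to 1 (valence 2) → 1 H
  atom 6: C, bond orders sum to 4 (valence 4) → 0 H
  atom 7: C, bond orders sum to 3 (valence 4) → 1 H
  atom 8: O, bond orders sum to 2 (valence 2) → 0 H
  atom 9: C, bond orders sum to 4 (valence 4) → 0 H
  atom 10: C, bond orders sum to 4 (valence 4) → 0 H
  atom 11: C, bond orders sum to 1 (valence 4) → 3 H
  atom 12: O, bond orders sum to 2 (valence 2) → 0 H
Total hydrogens: 7.

7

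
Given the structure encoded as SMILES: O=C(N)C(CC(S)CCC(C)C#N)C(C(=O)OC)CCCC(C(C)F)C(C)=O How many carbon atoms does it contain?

20

Count every carbon token in the SMILES (each C, including those in ring-closure positions and inside branches).
Carbon count: 20.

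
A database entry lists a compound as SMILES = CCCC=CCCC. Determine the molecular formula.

C8H16

Walk through each heavy atom and fill implicit hydrogens from standard valence (C 4, N 3, O 2, S 2, halogen 1):
  atom 1: C, bond orders sum to 1 (valence 4) → 3 H
  atom 2: C, bond orders sum to 2 (valence 4) → 2 H
  atom 3: C, bond orders sum to 2 (valence 4) → 2 H
  atom 4: C, bond orders sum to 3 (valence 4) → 1 H
  atom 5: C, bond orders sum to 3 (valence 4) → 1 H
  atom 6: C, bond orders sum to 2 (valence 4) → 2 H
  atom 7: C, bond orders sum to 2 (valence 4) → 2 H
  atom 8: C, bond orders sum to 1 (valence 4) → 3 H
Totals → C:8, H:16.
In Hill order: C8H16.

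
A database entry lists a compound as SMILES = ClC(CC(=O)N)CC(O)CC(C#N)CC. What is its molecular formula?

Walk through each heavy atom and fill implicit hydrogens from standard valence (C 4, N 3, O 2, S 2, halogen 1):
  atom 1: Cl (halogen, monovalent) → 0 H
  atom 2: C, bond orders sum to 3 (valence 4) → 1 H
  atom 3: C, bond orders sum to 2 (valence 4) → 2 H
  atom 4: C, bond orders sum to 4 (valence 4) → 0 H
  atom 5: O, bond orders sum to 2 (valence 2) → 0 H
  atom 6: N, bond orders sum to 1 (valence 3) → 2 H
  atom 7: C, bond orders sum to 2 (valence 4) → 2 H
  atom 8: C, bond orders sum to 3 (valence 4) → 1 H
  atom 9: O, bond orders sum to 1 (valence 2) → 1 H
  atom 10: C, bond orders sum to 2 (valence 4) → 2 H
  atom 11: C, bond orders sum to 3 (valence 4) → 1 H
  atom 12: C, bond orders sum to 4 (valence 4) → 0 H
  atom 13: N, bond orders sum to 3 (valence 3) → 0 H
  atom 14: C, bond orders sum to 2 (valence 4) → 2 H
  atom 15: C, bond orders sum to 1 (valence 4) → 3 H
Totals → C:10, H:17, Cl:1, N:2, O:2.

C10H17ClN2O2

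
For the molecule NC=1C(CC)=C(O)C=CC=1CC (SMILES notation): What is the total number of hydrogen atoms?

Walk through each heavy atom and fill implicit hydrogens from standard valence (C 4, N 3, O 2, S 2, halogen 1):
  atom 1: N, bond orders sum to 1 (valence 3) → 2 H
  atom 2: C, bond orders sum to 4 (valence 4) → 0 H
  atom 3: C, bond orders sum to 4 (valence 4) → 0 H
  atom 4: C, bond orders sum to 2 (valence 4) → 2 H
  atom 5: C, bond orders sum to 1 (valence 4) → 3 H
  atom 6: C, bond orders sum to 4 (valence 4) → 0 H
  atom 7: O, bond orders sum to 1 (valence 2) → 1 H
  atom 8: C, bond orders sum to 3 (valence 4) → 1 H
  atom 9: C, bond orders sum to 3 (valence 4) → 1 H
  atom 10: C, bond orders sum to 4 (valence 4) → 0 H
  atom 11: C, bond orders sum to 2 (valence 4) → 2 H
  atom 12: C, bond orders sum to 1 (valence 4) → 3 H
Total hydrogens: 15.

15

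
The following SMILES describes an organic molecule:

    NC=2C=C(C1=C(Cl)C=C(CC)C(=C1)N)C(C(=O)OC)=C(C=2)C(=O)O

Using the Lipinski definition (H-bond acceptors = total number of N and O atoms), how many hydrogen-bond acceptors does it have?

6

N atoms: 2; O atoms: 4.
Lipinski HBA = 2 + 4 = 6.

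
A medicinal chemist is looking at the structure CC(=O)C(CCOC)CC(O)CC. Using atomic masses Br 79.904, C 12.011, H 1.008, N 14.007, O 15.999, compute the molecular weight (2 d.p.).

188.27 g/mol

First, the molecular formula is C10H20O3 (counting implicit H from valence).
  C: 10 × 12.011 = 120.110
  H: 20 × 1.008 = 20.160
  O: 3 × 15.999 = 47.997
Sum: 10×12.011 + 20×1.008 + 3×15.999 = 188.267 → 188.27 g/mol.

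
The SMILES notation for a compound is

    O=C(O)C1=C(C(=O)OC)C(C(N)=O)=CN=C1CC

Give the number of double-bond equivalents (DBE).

Molecular formula: C11H12N2O5.
DoU = (2C + 2 + N − H − X) / 2, where X is the halogen count and O/S are ignored.
    = (2·11 + 2 + 2 − 12 − 0) / 2 = 14 / 2 = 7.

7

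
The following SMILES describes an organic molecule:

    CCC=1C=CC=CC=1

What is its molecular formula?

Walk through each heavy atom and fill implicit hydrogens from standard valence (C 4, N 3, O 2, S 2, halogen 1):
  atom 1: C, bond orders sum to 1 (valence 4) → 3 H
  atom 2: C, bond orders sum to 2 (valence 4) → 2 H
  atom 3: C, bond orders sum to 4 (valence 4) → 0 H
  atom 4: C, bond orders sum to 3 (valence 4) → 1 H
  atom 5: C, bond orders sum to 3 (valence 4) → 1 H
  atom 6: C, bond orders sum to 3 (valence 4) → 1 H
  atom 7: C, bond orders sum to 3 (valence 4) → 1 H
  atom 8: C, bond orders sum to 3 (valence 4) → 1 H
Totals → C:8, H:10.

C8H10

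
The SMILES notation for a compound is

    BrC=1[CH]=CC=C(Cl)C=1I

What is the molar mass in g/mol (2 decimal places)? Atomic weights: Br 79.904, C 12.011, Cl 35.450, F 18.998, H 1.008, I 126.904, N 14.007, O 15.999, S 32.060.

317.35 g/mol

First, the molecular formula is C6H3BrClI (counting implicit H from valence).
  Br: 1 × 79.904 = 79.904
  C: 6 × 12.011 = 72.066
  Cl: 1 × 35.450 = 35.450
  H: 3 × 1.008 = 3.024
  I: 1 × 126.904 = 126.904
Sum: 1×79.904 + 6×12.011 + 1×35.450 + 3×1.008 + 1×126.904 = 317.348 → 317.35 g/mol.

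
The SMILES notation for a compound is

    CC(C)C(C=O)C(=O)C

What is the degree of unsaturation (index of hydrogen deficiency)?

2

Molecular formula: C7H12O2.
DoU = (2C + 2 + N − H − X) / 2, where X is the halogen count and O/S are ignored.
    = (2·7 + 2 + 0 − 12 − 0) / 2 = 4 / 2 = 2.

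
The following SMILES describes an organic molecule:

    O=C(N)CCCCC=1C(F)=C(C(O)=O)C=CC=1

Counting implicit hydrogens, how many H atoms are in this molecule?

14

Walk through each heavy atom and fill implicit hydrogens from standard valence (C 4, N 3, O 2, S 2, halogen 1):
  atom 1: O, bond orders sum to 2 (valence 2) → 0 H
  atom 2: C, bond orders sum to 4 (valence 4) → 0 H
  atom 3: N, bond orders sum to 1 (valence 3) → 2 H
  atom 4: C, bond orders sum to 2 (valence 4) → 2 H
  atom 5: C, bond orders sum to 2 (valence 4) → 2 H
  atom 6: C, bond orders sum to 2 (valence 4) → 2 H
  atom 7: C, bond orders sum to 2 (valence 4) → 2 H
  atom 8: C, bond orders sum to 4 (valence 4) → 0 H
  atom 9: C, bond orders sum to 4 (valence 4) → 0 H
  atom 10: F (halogen, monovalent) → 0 H
  atom 11: C, bond orders sum to 4 (valence 4) → 0 H
  atom 12: C, bond orders sum to 4 (valence 4) → 0 H
  atom 13: O, bond orders sum to 1 (valence 2) → 1 H
  atom 14: O, bond orders sum to 2 (valence 2) → 0 H
  atom 15: C, bond orders sum to 3 (valence 4) → 1 H
  atom 16: C, bond orders sum to 3 (valence 4) → 1 H
  atom 17: C, bond orders sum to 3 (valence 4) → 1 H
Total hydrogens: 14.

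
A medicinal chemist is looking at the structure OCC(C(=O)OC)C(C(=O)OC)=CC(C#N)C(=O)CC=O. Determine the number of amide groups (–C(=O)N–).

0

Scan the SMILES for the amide motif — none present.
Groups that are present: 1 aldehyde, 1 alkene, 2 ester, 1 hydroxyl, 1 ketone, 1 nitrile.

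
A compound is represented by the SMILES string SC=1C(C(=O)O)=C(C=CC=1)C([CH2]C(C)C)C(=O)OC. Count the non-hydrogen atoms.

19

Every atom symbol written in the SMILES (organic subset) is one heavy atom; implicit H are not written.
Heavy atoms by element → C:14, O:4, S:1.
Total: 19.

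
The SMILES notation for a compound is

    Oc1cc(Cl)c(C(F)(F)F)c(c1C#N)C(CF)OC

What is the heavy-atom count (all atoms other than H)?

19

Every atom symbol written in the SMILES (organic subset) is one heavy atom; implicit H are not written.
Heavy atoms by element → C:11, Cl:1, F:4, N:1, O:2.
Total: 19.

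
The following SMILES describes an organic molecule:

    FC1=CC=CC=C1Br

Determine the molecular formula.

Walk through each heavy atom and fill implicit hydrogens from standard valence (C 4, N 3, O 2, S 2, halogen 1):
  atom 1: F (halogen, monovalent) → 0 H
  atom 2: C, bond orders sum to 4 (valence 4) → 0 H
  atom 3: C, bond orders sum to 3 (valence 4) → 1 H
  atom 4: C, bond orders sum to 3 (valence 4) → 1 H
  atom 5: C, bond orders sum to 3 (valence 4) → 1 H
  atom 6: C, bond orders sum to 3 (valence 4) → 1 H
  atom 7: C, bond orders sum to 4 (valence 4) → 0 H
  atom 8: Br (halogen, monovalent) → 0 H
Totals → C:6, H:4, Br:1, F:1.

C6H4BrF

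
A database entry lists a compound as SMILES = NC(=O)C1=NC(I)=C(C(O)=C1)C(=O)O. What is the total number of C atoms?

Count every carbon token in the SMILES (each C, including those in ring-closure positions and inside branches).
Carbon count: 7.

7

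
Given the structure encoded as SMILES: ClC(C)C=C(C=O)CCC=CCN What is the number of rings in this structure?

0

In SMILES, each pair of matching ring-closure digits denotes one ring-closing bond; the number of such bonds equals the number of independent rings.
Ring-closure bonds here: 0.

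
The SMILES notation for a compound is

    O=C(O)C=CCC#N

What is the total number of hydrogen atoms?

Walk through each heavy atom and fill implicit hydrogens from standard valence (C 4, N 3, O 2, S 2, halogen 1):
  atom 1: O, bond orders sum to 2 (valence 2) → 0 H
  atom 2: C, bond orders sum to 4 (valence 4) → 0 H
  atom 3: O, bond orders sum to 1 (valence 2) → 1 H
  atom 4: C, bond orders sum to 3 (valence 4) → 1 H
  atom 5: C, bond orders sum to 3 (valence 4) → 1 H
  atom 6: C, bond orders sum to 2 (valence 4) → 2 H
  atom 7: C, bond orders sum to 4 (valence 4) → 0 H
  atom 8: N, bond orders sum to 3 (valence 3) → 0 H
Total hydrogens: 5.

5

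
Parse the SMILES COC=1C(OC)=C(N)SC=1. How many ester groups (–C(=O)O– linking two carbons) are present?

0

Scan the SMILES for the ester motif — none present.
Groups that are present: 2 ether, 1 primary amine.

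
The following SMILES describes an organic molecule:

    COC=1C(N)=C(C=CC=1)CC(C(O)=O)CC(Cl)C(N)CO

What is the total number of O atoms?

4

Scan the SMILES for O atoms (remember two-letter symbols like Cl and Br are single atoms).
Oxygen count: 4.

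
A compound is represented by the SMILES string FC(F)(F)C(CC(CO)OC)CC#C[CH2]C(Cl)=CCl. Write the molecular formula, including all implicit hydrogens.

C12H15Cl2F3O2

Walk through each heavy atom and fill implicit hydrogens from standard valence (C 4, N 3, O 2, S 2, halogen 1):
  atom 1: F (halogen, monovalent) → 0 H
  atom 2: C, bond orders sum to 4 (valence 4) → 0 H
  atom 3: F (halogen, monovalent) → 0 H
  atom 4: F (halogen, monovalent) → 0 H
  atom 5: C, bond orders sum to 3 (valence 4) → 1 H
  atom 6: C, bond orders sum to 2 (valence 4) → 2 H
  atom 7: C, bond orders sum to 3 (valence 4) → 1 H
  atom 8: C, bond orders sum to 2 (valence 4) → 2 H
  atom 9: O, bond orders sum to 1 (valence 2) → 1 H
  atom 10: O, bond orders sum to 2 (valence 2) → 0 H
  atom 11: C, bond orders sum to 1 (valence 4) → 3 H
  atom 12: C, bond orders sum to 2 (valence 4) → 2 H
  atom 13: C, bond orders sum to 4 (valence 4) → 0 H
  atom 14: C, bond orders sum to 4 (valence 4) → 0 H
  atom 15: C with explicit H count 2
  atom 16: C, bond orders sum to 4 (valence 4) → 0 H
  atom 17: Cl (halogen, monovalent) → 0 H
  atom 18: C, bond orders sum to 3 (valence 4) → 1 H
  atom 19: Cl (halogen, monovalent) → 0 H
Totals → C:12, H:15, Cl:2, F:3, O:2.
In Hill order: C12H15Cl2F3O2.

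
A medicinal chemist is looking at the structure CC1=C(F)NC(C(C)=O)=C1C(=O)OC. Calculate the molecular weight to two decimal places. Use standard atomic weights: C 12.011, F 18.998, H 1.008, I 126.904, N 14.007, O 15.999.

First, the molecular formula is C9H10FNO3 (counting implicit H from valence).
  C: 9 × 12.011 = 108.099
  F: 1 × 18.998 = 18.998
  H: 10 × 1.008 = 10.080
  N: 1 × 14.007 = 14.007
  O: 3 × 15.999 = 47.997
Sum: 9×12.011 + 1×18.998 + 10×1.008 + 1×14.007 + 3×15.999 = 199.181 → 199.18 g/mol.

199.18 g/mol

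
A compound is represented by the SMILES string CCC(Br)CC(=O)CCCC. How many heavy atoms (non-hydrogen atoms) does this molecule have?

11

Every atom symbol written in the SMILES (organic subset) is one heavy atom; implicit H are not written.
Heavy atoms by element → Br:1, C:9, O:1.
Total: 11.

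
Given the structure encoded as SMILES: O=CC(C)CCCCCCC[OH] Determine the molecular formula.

Walk through each heavy atom and fill implicit hydrogens from standard valence (C 4, N 3, O 2, S 2, halogen 1):
  atom 1: O, bond orders sum to 2 (valence 2) → 0 H
  atom 2: C, bond orders sum to 3 (valence 4) → 1 H
  atom 3: C, bond orders sum to 3 (valence 4) → 1 H
  atom 4: C, bond orders sum to 1 (valence 4) → 3 H
  atom 5: C, bond orders sum to 2 (valence 4) → 2 H
  atom 6: C, bond orders sum to 2 (valence 4) → 2 H
  atom 7: C, bond orders sum to 2 (valence 4) → 2 H
  atom 8: C, bond orders sum to 2 (valence 4) → 2 H
  atom 9: C, bond orders sum to 2 (valence 4) → 2 H
  atom 10: C, bond orders sum to 2 (valence 4) → 2 H
  atom 11: C, bond orders sum to 2 (valence 4) → 2 H
  atom 12: O with explicit H count 1
Totals → C:10, H:20, O:2.
In Hill order: C10H20O2.

C10H20O2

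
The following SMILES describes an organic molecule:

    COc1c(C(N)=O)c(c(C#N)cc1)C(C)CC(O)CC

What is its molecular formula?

C15H20N2O3

Walk through each heavy atom and fill implicit hydrogens from standard valence (C 4, N 3, O 2, S 2, halogen 1); for lowercase aromatic atoms, an aromatic c carries 1 H when it has two neighbours and 0 H with three, and aromatic n carries 0 H:
  atom 1: C, bond orders sum to 1 (valence 4) → 3 H
  atom 2: O, bond orders sum to 2 (valence 2) → 0 H
  atom 3: aromatic c, 3 neighbours → 0 H
  atom 4: aromatic c, 3 neighbours → 0 H
  atom 5: C, bond orders sum to 4 (valence 4) → 0 H
  atom 6: N, bond orders sum to 1 (valence 3) → 2 H
  atom 7: O, bond orders sum to 2 (valence 2) → 0 H
  atom 8: aromatic c, 3 neighbours → 0 H
  atom 9: aromatic c, 3 neighbours → 0 H
  atom 10: C, bond orders sum to 4 (valence 4) → 0 H
  atom 11: N, bond orders sum to 3 (valence 3) → 0 H
  atom 12: aromatic c, 2 neighbours → 1 H
  atom 13: aromatic c, 2 neighbours → 1 H
  atom 14: C, bond orders sum to 3 (valence 4) → 1 H
  atom 15: C, bond orders sum to 1 (valence 4) → 3 H
  atom 16: C, bond orders sum to 2 (valence 4) → 2 H
  atom 17: C, bond orders sum to 3 (valence 4) → 1 H
  atom 18: O, bond orders sum to 1 (valence 2) → 1 H
  atom 19: C, bond orders sum to 2 (valence 4) → 2 H
  atom 20: C, bond orders sum to 1 (valence 4) → 3 H
Totals → C:15, H:20, N:2, O:3.
In Hill order: C15H20N2O3.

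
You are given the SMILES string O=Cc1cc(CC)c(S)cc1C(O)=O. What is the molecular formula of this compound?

C10H10O3S

Walk through each heavy atom and fill implicit hydrogens from standard valence (C 4, N 3, O 2, S 2, halogen 1); for lowercase aromatic atoms, an aromatic c carries 1 H when it has two neighbours and 0 H with three, and aromatic n carries 0 H:
  atom 1: O, bond orders sum to 2 (valence 2) → 0 H
  atom 2: C, bond orders sum to 3 (valence 4) → 1 H
  atom 3: aromatic c, 3 neighbours → 0 H
  atom 4: aromatic c, 2 neighbours → 1 H
  atom 5: aromatic c, 3 neighbours → 0 H
  atom 6: C, bond orders sum to 2 (valence 4) → 2 H
  atom 7: C, bond orders sum to 1 (valence 4) → 3 H
  atom 8: aromatic c, 3 neighbours → 0 H
  atom 9: S, bond orders sum to 1 (valence 2) → 1 H
  atom 10: aromatic c, 2 neighbours → 1 H
  atom 11: aromatic c, 3 neighbours → 0 H
  atom 12: C, bond orders sum to 4 (valence 4) → 0 H
  atom 13: O, bond orders sum to 1 (valence 2) → 1 H
  atom 14: O, bond orders sum to 2 (valence 2) → 0 H
Totals → C:10, H:10, O:3, S:1.
In Hill order: C10H10O3S.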